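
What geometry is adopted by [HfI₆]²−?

octahedral

Summing ligand charges against the −2 overall charge gives an oxidation state of +4 for hafnium.
Hafnium is a group-4 element; Hf(IV) is therefore d⁰.
With 6 monodentate ligands the coordination number is 6.
Six donors around a single metal centre give an octahedral coordination sphere.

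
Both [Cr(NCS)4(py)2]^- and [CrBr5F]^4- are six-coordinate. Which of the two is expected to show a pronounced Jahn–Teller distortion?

[CrBr5F]^4-

[Cr(NCS)4(py)2]^-: Summing ligand charges against the −1 overall charge gives an oxidation state of +3 for chromium. Cr sits in group 6, so the d-electron count is 6 − 3 = 3. The d³ configuration leaves the e_g set evenly filled (or empty) — no strong Jahn–Teller driving force.
[CrBr5F]^4-: Ligand charges: each bromide is −1; each fluoride is −1. With an overall charge of −4 the chromium centre must be in the +2 oxidation state. Cr sits in group 6, so the d-electron count is 6 − 2 = 4. Bromide and fluoride are weak-field ligands for a first-row metal, so the complex is high-spin. The t₂g³e_g¹ (high-spin) configuration has an unevenly filled e_g set; the Jahn–Teller theorem predicts a tetragonal distortion (typically axial elongation) to lift the degeneracy.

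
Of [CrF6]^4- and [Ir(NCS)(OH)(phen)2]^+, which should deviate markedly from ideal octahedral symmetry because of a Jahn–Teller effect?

[CrF6]^4-: Each fluoride is −1; balancing the −4 overall charge requires Cr(II). Cr sits in group 6, so the d-electron count is 6 − 2 = 4. Fluoride is a weak-field ligand for a first-row metal, so the complex is high-spin. The t₂g³e_g¹ (high-spin) configuration has an unevenly filled e_g set; the Jahn–Teller theorem predicts a tetragonal distortion (typically axial elongation) to lift the degeneracy.
[Ir(NCS)(OH)(phen)2]^+: Ligand charges: each isothiocyanate is −1; each hydroxide is −1; 1,10-phenanthroline is neutral. With an overall charge of +1 the iridium centre must be in the +3 oxidation state. Iridium is a group-9 element; Ir(III) is therefore d⁶. A 5d ion has a large Δₒ and is invariably low-spin. The d⁶ configuration leaves the e_g set evenly filled (or empty) — no strong Jahn–Teller driving force.

[CrF6]^4-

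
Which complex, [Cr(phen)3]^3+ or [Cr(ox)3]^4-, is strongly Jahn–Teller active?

[Cr(ox)3]^4-

[Cr(phen)3]^3+: Summing ligand charges against the +3 overall charge gives an oxidation state of +3 for chromium. Cr sits in group 6, so the d-electron count is 6 − 3 = 3. The d³ configuration leaves the e_g set evenly filled (or empty) — no strong Jahn–Teller driving force.
[Cr(ox)3]^4-: Each oxalate is −2; balancing the −4 overall charge requires Cr(II). Cr sits in group 6, so the d-electron count is 6 − 2 = 4. Oxalate is a weak-field ligand for a first-row metal, so the complex is high-spin. The t₂g³e_g¹ (high-spin) configuration has an unevenly filled e_g set; the Jahn–Teller theorem predicts a tetragonal distortion (typically axial elongation) to lift the degeneracy.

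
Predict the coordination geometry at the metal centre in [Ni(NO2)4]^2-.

Ligand charges: each nitro (N-bound nitrite) is −1. With an overall charge of −2 the nickel centre must be in the +2 oxidation state.
Group 10 minus oxidation state 2 gives a d⁸ configuration.
Coordination number: 4.
Nitro (N-bound nitrite) is a strong-field ligand (high in the spectrochemical series).
A 3d d⁸ ion with strong-field ligands gains enough CFSE to favour square planar over tetrahedral.

square planar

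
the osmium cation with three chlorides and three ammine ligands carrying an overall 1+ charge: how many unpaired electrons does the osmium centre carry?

2

Each chloride is −1; ammonia is neutral; balancing the +1 overall charge requires Os(IV).
Osmium is a group-8 element; Os(IV) is therefore d⁴.
The spin state decides the count: a 5d ion has a large Δₒ and is invariably low-spin.
An octahedral low-spin d⁴ ion is t₂g⁴e_g⁰, giving 2 unpaired electrons.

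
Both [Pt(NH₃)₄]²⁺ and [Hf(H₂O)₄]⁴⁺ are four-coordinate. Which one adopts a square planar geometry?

[Pt(NH₃)₄]²⁺

For [Pt(NH₃)₄]²⁺: Ligand charges: ammonia is neutral. With an overall charge of +2 the platinum centre must be in the +2 oxidation state. Group 10 minus oxidation state 2 gives a d⁸ configuration. A 5d d⁸ ion has a large crystal-field splitting; square planar leaves the high-energy d_{x²−y²} orbital empty and maximises CFSE. → square planar.
For [Hf(H₂O)₄]⁴⁺: Summing ligand charges against the +4 overall charge gives an oxidation state of +4 for hafnium. Hafnium is a group-4 element; Hf(IV) is therefore d⁰. A d⁰ ion has no crystal-field stabilisation preference between square planar and tetrahedral, so four ligands adopt the sterically favoured tetrahedral geometry. → tetrahedral.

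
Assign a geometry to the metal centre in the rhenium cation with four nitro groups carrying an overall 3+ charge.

Summing ligand charges against the +3 overall charge gives an oxidation state of +7 for rhenium.
Group 7 minus oxidation state 7 gives a d⁰ configuration.
With 4 monodentate ligands the coordination number is 4.
A d⁰ ion has no crystal-field stabilisation preference between square planar and tetrahedral, so four ligands adopt the sterically favoured tetrahedral geometry.

tetrahedral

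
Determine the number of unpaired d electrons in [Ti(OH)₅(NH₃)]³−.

Ligand charges: each hydroxide is −1; ammonia is neutral. With an overall charge of −3 the titanium centre must be in the +2 oxidation state.
Titanium is a group-4 element; Ti(II) is therefore d².
In an octahedral field the d² configuration is t₂g²e_g⁰ (only one arrangement possible), giving 2 unpaired electrons.

2 unpaired electrons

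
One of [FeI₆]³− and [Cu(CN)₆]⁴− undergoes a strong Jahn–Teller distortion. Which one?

[FeI₆]³−: Each iodide is −1; balancing the −3 overall charge requires Fe(III). Iron is a group-8 element; Fe(III) is therefore d⁵. Iodide is a weak-field ligand for a first-row metal, so the complex is high-spin. The d⁵ configuration leaves the e_g set evenly filled (or empty) — no strong Jahn–Teller driving force.
[Cu(CN)₆]⁴−: Ligand charges: each cyanide is −1. With an overall charge of −4 the copper centre must be in the +2 oxidation state. Copper is a group-11 element; Cu(II) is therefore d⁹. The t₂g⁶e_g³ configuration has an unevenly filled e_g set; the Jahn–Teller theorem predicts a tetragonal distortion (typically axial elongation) to lift the degeneracy.

[Cu(CN)₆]⁴−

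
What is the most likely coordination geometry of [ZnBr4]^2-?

Each bromide is −1; balancing the −2 overall charge requires Zn(II).
Zn sits in group 12, so the d-electron count is 12 − 2 = 10.
Coordination number: 4.
A d¹⁰ ion has no crystal-field stabilisation preference between square planar and tetrahedral, so four ligands adopt the sterically favoured tetrahedral geometry.

tetrahedral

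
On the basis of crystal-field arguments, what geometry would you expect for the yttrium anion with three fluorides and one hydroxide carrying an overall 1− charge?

tetrahedral

Ligand charges: each fluoride is −1; each hydroxide is −1. With an overall charge of −1 the yttrium centre must be in the +3 oxidation state.
Yttrium is a group-3 element; Y(III) is therefore d⁰.
Coordination number: 4.
A d⁰ ion has no crystal-field stabilisation preference between square planar and tetrahedral, so four ligands adopt the sterically favoured tetrahedral geometry.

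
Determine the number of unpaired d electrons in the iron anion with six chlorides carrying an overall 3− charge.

5 unpaired electrons

Summing ligand charges against the −3 overall charge gives an oxidation state of +3 for iron.
Group 8 minus oxidation state 3 gives a d⁵ configuration.
The spin state decides the count: Chloride is a weak-field ligand for a first-row metal, so the complex is high-spin.
An octahedral high-spin d⁵ ion is t₂g³e_g², giving 5 unpaired electrons.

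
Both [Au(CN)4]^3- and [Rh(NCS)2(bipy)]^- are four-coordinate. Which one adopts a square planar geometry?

For [Au(CN)4]^3-: Summing ligand charges against the −3 overall charge gives an oxidation state of +1 for gold. Gold is a group-11 element; Au(I) is therefore d¹⁰. A d¹⁰ ion has no crystal-field stabilisation preference between square planar and tetrahedral, so four ligands adopt the sterically favoured tetrahedral geometry. → tetrahedral.
For [Rh(NCS)2(bipy)]^-: Ligand charges: each isothiocyanate is −1; 2,2′-bipyridine is neutral. With an overall charge of −1 the rhodium centre must be in the +1 oxidation state. Rh sits in group 9, so the d-electron count is 9 − 1 = 8. A 4d d⁸ ion has a large crystal-field splitting; square planar leaves the high-energy d_{x²−y²} orbital empty and maximises CFSE. → square planar.

[Rh(NCS)2(bipy)]^-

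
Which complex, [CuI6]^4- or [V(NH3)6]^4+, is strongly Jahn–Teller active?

[CuI6]^4-

[CuI6]^4-: Summing ligand charges against the −4 overall charge gives an oxidation state of +2 for copper. Copper is a group-11 element; Cu(II) is therefore d⁹. The t₂g⁶e_g³ configuration has an unevenly filled e_g set; the Jahn–Teller theorem predicts a tetragonal distortion (typically axial elongation) to lift the degeneracy.
[V(NH3)6]^4+: Ligand charges: ammonia is neutral. With an overall charge of +4 the vanadium centre must be in the +4 oxidation state. Vanadium is a group-5 element; V(IV) is therefore d¹. The d¹ configuration leaves the e_g set evenly filled (or empty) — no strong Jahn–Teller driving force.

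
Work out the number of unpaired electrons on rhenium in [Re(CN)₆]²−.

Ligand charges: each cyanide is −1. With an overall charge of −2 the rhenium centre must be in the +4 oxidation state.
Re sits in group 7, so the d-electron count is 7 − 4 = 3.
In an octahedral field the d³ configuration is t₂g³e_g⁰ (only one arrangement possible), giving 3 unpaired electrons.

3 unpaired electrons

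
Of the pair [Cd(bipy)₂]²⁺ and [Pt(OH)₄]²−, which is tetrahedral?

[Cd(bipy)₂]²⁺

For [Cd(bipy)₂]²⁺: Summing ligand charges against the +2 overall charge gives an oxidation state of +2 for cadmium. Group 12 minus oxidation state 2 gives a d¹⁰ configuration. A d¹⁰ ion has no crystal-field stabilisation preference between square planar and tetrahedral, so four ligands adopt the sterically favoured tetrahedral geometry. → tetrahedral.
For [Pt(OH)₄]²−: Summing ligand charges against the −2 overall charge gives an oxidation state of +2 for platinum. Platinum is a group-10 element; Pt(II) is therefore d⁸. A 5d d⁸ ion has a large crystal-field splitting; square planar leaves the high-energy d_{x²−y²} orbital empty and maximises CFSE. → square planar.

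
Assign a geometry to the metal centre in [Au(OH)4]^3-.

Ligand charges: each hydroxide is −1. With an overall charge of −3 the gold centre must be in the +1 oxidation state.
Group 11 minus oxidation state 1 gives a d¹⁰ configuration.
Coordination number: 4.
A d¹⁰ ion has no crystal-field stabilisation preference between square planar and tetrahedral, so four ligands adopt the sterically favoured tetrahedral geometry.

tetrahedral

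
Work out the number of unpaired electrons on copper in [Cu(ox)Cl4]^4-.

1

Each oxalate is −2; each chloride is −1; balancing the −4 overall charge requires Cu(II).
Copper is a group-11 element; Cu(II) is therefore d⁹.
Counting donor atoms: 1×oxalate (bidentate) → 2 donors; 4×chloride (monodentate) → 4 donors. Coordination number = 6.
In an octahedral field the d⁹ configuration is t₂g⁶e_g³ (only one arrangement possible), giving 1 unpaired electron.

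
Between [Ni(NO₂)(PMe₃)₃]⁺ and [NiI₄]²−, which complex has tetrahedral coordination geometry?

[NiI₄]²−

For [Ni(NO₂)(PMe₃)₃]⁺: Ligand charges: each nitro (N-bound nitrite) is −1; trimethylphosphine is neutral. With an overall charge of +1 the nickel centre must be in the +2 oxidation state. Group 10 minus oxidation state 2 gives a d⁸ configuration. Nitro (N-bound nitrite) and trimethylphosphine are strong-field ligands (high in the spectrochemical series). A 3d d⁸ ion with strong-field ligands gains enough CFSE to favour square planar over tetrahedral. → square planar.
For [NiI₄]²−: Ligand charges: each iodide is −1. With an overall charge of −2 the nickel centre must be in the +2 oxidation state. Ni sits in group 10, so the d-electron count is 10 − 2 = 8. Iodide is a weak-field ligand. With weak-field ligands the CFSE gain from square planar is small, so a 3d d⁸ ion takes the sterically preferred tetrahedral geometry. → tetrahedral.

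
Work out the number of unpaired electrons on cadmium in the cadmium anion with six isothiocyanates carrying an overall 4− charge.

Summing ligand charges against the −4 overall charge gives an oxidation state of +2 for cadmium.
Cd sits in group 12, so the d-electron count is 12 − 2 = 10.
In an octahedral field the d¹⁰ configuration is t₂g⁶e_g⁴, giving 0 unpaired electrons.

0 unpaired electrons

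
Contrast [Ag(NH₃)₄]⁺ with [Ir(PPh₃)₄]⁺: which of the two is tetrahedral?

For [Ag(NH₃)₄]⁺: Ammonia is neutral; balancing the +1 overall charge requires Ag(I). Group 11 minus oxidation state 1 gives a d¹⁰ configuration. A d¹⁰ ion has no crystal-field stabilisation preference between square planar and tetrahedral, so four ligands adopt the sterically favoured tetrahedral geometry. → tetrahedral.
For [Ir(PPh₃)₄]⁺: Ligand charges: triphenylphosphine is neutral. With an overall charge of +1 the iridium centre must be in the +1 oxidation state. Group 9 minus oxidation state 1 gives a d⁸ configuration. A 5d d⁸ ion has a large crystal-field splitting; square planar leaves the high-energy d_{x²−y²} orbital empty and maximises CFSE. → square planar.

[Ag(NH₃)₄]⁺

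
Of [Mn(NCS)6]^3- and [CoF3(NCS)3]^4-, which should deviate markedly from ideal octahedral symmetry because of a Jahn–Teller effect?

[Mn(NCS)6]^3-: Ligand charges: each isothiocyanate is −1. With an overall charge of −3 the manganese centre must be in the +3 oxidation state. Group 7 minus oxidation state 3 gives a d⁴ configuration. Isothiocyanate is a weak-field ligand for a first-row metal, so the complex is high-spin. The t₂g³e_g¹ (high-spin) configuration has an unevenly filled e_g set; the Jahn–Teller theorem predicts a tetragonal distortion (typically axial elongation) to lift the degeneracy.
[CoF3(NCS)3]^4-: Ligand charges: each fluoride is −1; each isothiocyanate is −1. With an overall charge of −4 the cobalt centre must be in the +2 oxidation state. Cobalt is a group-9 element; Co(II) is therefore d⁷. Fluoride and isothiocyanate are weak-field ligands for a first-row metal, so the complex is high-spin. The d⁷ configuration leaves the e_g set evenly filled (or empty) — no strong Jahn–Teller driving force.

[Mn(NCS)6]^3-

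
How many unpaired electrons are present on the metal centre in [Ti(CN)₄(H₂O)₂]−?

1

Each cyanide is −1; water is neutral; balancing the −1 overall charge requires Ti(III).
Titanium is a group-4 element; Ti(III) is therefore d¹.
In an octahedral field the d¹ configuration is t₂g¹e_g⁰ (only one arrangement possible), giving 1 unpaired electron.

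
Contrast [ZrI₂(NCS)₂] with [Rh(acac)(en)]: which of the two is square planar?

For [ZrI₂(NCS)₂]: Ligand charges: each iodide is −1; each isothiocyanate is −1. With an overall charge of 0 the zirconium centre must be in the +4 oxidation state. Zr sits in group 4, so the d-electron count is 4 − 4 = 0. A d⁰ ion has no crystal-field stabilisation preference between square planar and tetrahedral, so four ligands adopt the sterically favoured tetrahedral geometry. → tetrahedral.
For [Rh(acac)(en)]: Each acetylacetonate is −1; ethylenediamine is neutral; balancing the 0 overall charge requires Rh(I). Rh sits in group 9, so the d-electron count is 9 − 1 = 8. A 4d d⁸ ion has a large crystal-field splitting; square planar leaves the high-energy d_{x²−y²} orbital empty and maximises CFSE. → square planar.

[Rh(acac)(en)]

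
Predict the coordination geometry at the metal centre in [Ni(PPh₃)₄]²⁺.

Ligand charges: triphenylphosphine is neutral. With an overall charge of +2 the nickel centre must be in the +2 oxidation state.
Nickel is a group-10 element; Ni(II) is therefore d⁸.
With 4 monodentate ligands the coordination number is 4.
Triphenylphosphine is a strong-field ligand (high in the spectrochemical series).
A 3d d⁸ ion with strong-field ligands gains enough CFSE to favour square planar over tetrahedral.

square planar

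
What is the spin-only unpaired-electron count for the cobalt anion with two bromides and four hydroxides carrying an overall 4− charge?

Ligand charges: each bromide is −1; each hydroxide is −1. With an overall charge of −4 the cobalt centre must be in the +2 oxidation state.
Cobalt is a group-9 element; Co(II) is therefore d⁷.
The spin state decides the count: Bromide and hydroxide are weak-field ligands for a first-row metal, so the complex is high-spin.
An octahedral high-spin d⁷ ion is t₂g⁵e_g², giving 3 unpaired electrons.

3 unpaired electrons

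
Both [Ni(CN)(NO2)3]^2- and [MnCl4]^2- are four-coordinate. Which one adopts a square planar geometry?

[Ni(CN)(NO2)3]^2-

For [Ni(CN)(NO2)3]^2-: Summing ligand charges against the −2 overall charge gives an oxidation state of +2 for nickel. Ni sits in group 10, so the d-electron count is 10 − 2 = 8. Cyanide and nitro (N-bound nitrite) are strong-field ligands (high in the spectrochemical series). A 3d d⁸ ion with strong-field ligands gains enough CFSE to favour square planar over tetrahedral. → square planar.
For [MnCl4]^2-: Summing ligand charges against the −2 overall charge gives an oxidation state of +2 for manganese. Group 7 minus oxidation state 2 gives a d⁵ configuration. A high-spin d⁵ ion has zero CFSE in either geometry, so four ligands adopt the sterically favoured tetrahedral geometry. → tetrahedral.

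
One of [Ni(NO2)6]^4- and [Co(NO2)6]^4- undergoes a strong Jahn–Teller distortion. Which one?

[Co(NO2)6]^4-

[Ni(NO2)6]^4-: Each nitro (N-bound nitrite) is −1; balancing the −4 overall charge requires Ni(II). Ni sits in group 10, so the d-electron count is 10 − 2 = 8. The d⁸ configuration leaves the e_g set evenly filled (or empty) — no strong Jahn–Teller driving force.
[Co(NO2)6]^4-: Summing ligand charges against the −4 overall charge gives an oxidation state of +2 for cobalt. Group 9 minus oxidation state 2 gives a d⁷ configuration. Nitro (N-bound nitrite) is a strong-field ligand (high in the spectrochemical series) for a first-row metal, so the complex is low-spin. The t₂g⁶e_g¹ (low-spin) configuration has an unevenly filled e_g set; the Jahn–Teller theorem predicts a tetragonal distortion (typically axial elongation) to lift the degeneracy.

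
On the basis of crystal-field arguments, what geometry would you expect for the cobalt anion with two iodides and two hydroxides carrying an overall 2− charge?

tetrahedral

Summing ligand charges against the −2 overall charge gives an oxidation state of +2 for cobalt.
Co sits in group 9, so the d-electron count is 9 − 2 = 7.
Coordination number: 4.
Hydroxide and iodide are weak-field ligands.
For a high-spin 3d d⁷ ion with weak-field ligands the small Δₜ gives little square-planar CFSE advantage, so four ligands adopt the sterically favoured tetrahedral geometry.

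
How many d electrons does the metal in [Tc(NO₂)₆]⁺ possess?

d0

Ligand charges: each nitro (N-bound nitrite) is −1. With an overall charge of +1 the technetium centre must be in the +7 oxidation state.
Tc sits in group 7, so the d-electron count is 7 − 7 = 0.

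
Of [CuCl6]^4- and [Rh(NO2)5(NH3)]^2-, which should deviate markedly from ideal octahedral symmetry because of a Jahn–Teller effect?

[CuCl6]^4-: Ligand charges: each chloride is −1. With an overall charge of −4 the copper centre must be in the +2 oxidation state. Copper is a group-11 element; Cu(II) is therefore d⁹. The t₂g⁶e_g³ configuration has an unevenly filled e_g set; the Jahn–Teller theorem predicts a tetragonal distortion (typically axial elongation) to lift the degeneracy.
[Rh(NO2)5(NH3)]^2-: Each nitro (N-bound nitrite) is −1; ammonia is neutral; balancing the −2 overall charge requires Rh(III). Rhodium is a group-9 element; Rh(III) is therefore d⁶. A 4d ion has a large Δₒ and is invariably low-spin. The d⁶ configuration leaves the e_g set evenly filled (or empty) — no strong Jahn–Teller driving force.

[CuCl6]^4-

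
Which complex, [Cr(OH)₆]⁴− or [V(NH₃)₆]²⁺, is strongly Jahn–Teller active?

[Cr(OH)₆]⁴−: Each hydroxide is −1; balancing the −4 overall charge requires Cr(II). Group 6 minus oxidation state 2 gives a d⁴ configuration. Hydroxide is a weak-field ligand for a first-row metal, so the complex is high-spin. The t₂g³e_g¹ (high-spin) configuration has an unevenly filled e_g set; the Jahn–Teller theorem predicts a tetragonal distortion (typically axial elongation) to lift the degeneracy.
[V(NH₃)₆]²⁺: Summing ligand charges against the +2 overall charge gives an oxidation state of +2 for vanadium. Vanadium is a group-5 element; V(II) is therefore d³. The d³ configuration leaves the e_g set evenly filled (or empty) — no strong Jahn–Teller driving force.

[Cr(OH)₆]⁴−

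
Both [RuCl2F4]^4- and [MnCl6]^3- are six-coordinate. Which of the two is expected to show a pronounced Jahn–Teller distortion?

[RuCl2F4]^4-: Ligand charges: each chloride is −1; each fluoride is −1. With an overall charge of −4 the ruthenium centre must be in the +2 oxidation state. Ruthenium is a group-8 element; Ru(II) is therefore d⁶. A 4d ion has a large Δₒ and is invariably low-spin. The d⁶ configuration leaves the e_g set evenly filled (or empty) — no strong Jahn–Teller driving force.
[MnCl6]^3-: Ligand charges: each chloride is −1. With an overall charge of −3 the manganese centre must be in the +3 oxidation state. Group 7 minus oxidation state 3 gives a d⁴ configuration. Chloride is a weak-field ligand for a first-row metal, so the complex is high-spin. The t₂g³e_g¹ (high-spin) configuration has an unevenly filled e_g set; the Jahn–Teller theorem predicts a tetragonal distortion (typically axial elongation) to lift the degeneracy.

[MnCl6]^3-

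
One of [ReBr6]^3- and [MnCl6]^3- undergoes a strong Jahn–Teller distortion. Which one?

[ReBr6]^3-: Summing ligand charges against the −3 overall charge gives an oxidation state of +3 for rhenium. Rhenium is a group-7 element; Re(III) is therefore d⁴. A 5d ion has a large Δₒ and is invariably low-spin. The d⁴ configuration leaves the e_g set evenly filled (or empty) — no strong Jahn–Teller driving force.
[MnCl6]^3-: Each chloride is −1; balancing the −3 overall charge requires Mn(III). Mn sits in group 7, so the d-electron count is 7 − 3 = 4. Chloride is a weak-field ligand for a first-row metal, so the complex is high-spin. The t₂g³e_g¹ (high-spin) configuration has an unevenly filled e_g set; the Jahn–Teller theorem predicts a tetragonal distortion (typically axial elongation) to lift the degeneracy.

[MnCl6]^3-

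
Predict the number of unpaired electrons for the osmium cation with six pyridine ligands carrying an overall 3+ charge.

Ligand charges: pyridine is neutral. With an overall charge of +3 the osmium centre must be in the +3 oxidation state.
Group 8 minus oxidation state 3 gives a d⁵ configuration.
The spin state decides the count: a 5d ion has a large Δₒ and is invariably low-spin.
An octahedral low-spin d⁵ ion is t₂g⁵e_g⁰, giving 1 unpaired electron.

1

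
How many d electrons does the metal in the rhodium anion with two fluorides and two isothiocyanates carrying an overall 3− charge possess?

Each fluoride is −1; each isothiocyanate is −1; balancing the −3 overall charge requires Rh(I).
Rh sits in group 9, so the d-electron count is 9 − 1 = 8.

d⁸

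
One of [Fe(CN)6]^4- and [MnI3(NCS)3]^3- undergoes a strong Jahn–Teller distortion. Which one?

[MnI3(NCS)3]^3-

[Fe(CN)6]^4-: Ligand charges: each cyanide is −1. With an overall charge of −4 the iron centre must be in the +2 oxidation state. Group 8 minus oxidation state 2 gives a d⁶ configuration. Cyanide is a strong-field ligand (high in the spectrochemical series) for a first-row metal, so the complex is low-spin. The d⁶ configuration leaves the e_g set evenly filled (or empty) — no strong Jahn–Teller driving force.
[MnI3(NCS)3]^3-: Each iodide is −1; each isothiocyanate is −1; balancing the −3 overall charge requires Mn(III). Group 7 minus oxidation state 3 gives a d⁴ configuration. Iodide and isothiocyanate are weak-field ligands for a first-row metal, so the complex is high-spin. The t₂g³e_g¹ (high-spin) configuration has an unevenly filled e_g set; the Jahn–Teller theorem predicts a tetragonal distortion (typically axial elongation) to lift the degeneracy.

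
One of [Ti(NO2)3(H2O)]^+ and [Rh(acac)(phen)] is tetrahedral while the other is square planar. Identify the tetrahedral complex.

[Ti(NO2)3(H2O)]^+

For [Ti(NO2)3(H2O)]^+: Ligand charges: each nitro (N-bound nitrite) is −1; water is neutral. With an overall charge of +1 the titanium centre must be in the +4 oxidation state. Titanium is a group-4 element; Ti(IV) is therefore d⁰. A d⁰ ion has no crystal-field stabilisation preference between square planar and tetrahedral, so four ligands adopt the sterically favoured tetrahedral geometry. → tetrahedral.
For [Rh(acac)(phen)]: Ligand charges: each acetylacetonate is −1; 1,10-phenanthroline is neutral. With an overall charge of 0 the rhodium centre must be in the +1 oxidation state. Group 9 minus oxidation state 1 gives a d⁸ configuration. A 4d d⁸ ion has a large crystal-field splitting; square planar leaves the high-energy d_{x²−y²} orbital empty and maximises CFSE. → square planar.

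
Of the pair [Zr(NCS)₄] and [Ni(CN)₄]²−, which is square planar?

For [Zr(NCS)₄]: Each isothiocyanate is −1; balancing the 0 overall charge requires Zr(IV). Zirconium is a group-4 element; Zr(IV) is therefore d⁰. A d⁰ ion has no crystal-field stabilisation preference between square planar and tetrahedral, so four ligands adopt the sterically favoured tetrahedral geometry. → tetrahedral.
For [Ni(CN)₄]²−: Ligand charges: each cyanide is −1. With an overall charge of −2 the nickel centre must be in the +2 oxidation state. Ni sits in group 10, so the d-electron count is 10 − 2 = 8. Cyanide is a strong-field ligand (high in the spectrochemical series). A 3d d⁸ ion with strong-field ligands gains enough CFSE to favour square planar over tetrahedral. → square planar.

[Ni(CN)₄]²−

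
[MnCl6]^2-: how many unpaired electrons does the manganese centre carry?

Ligand charges: each chloride is −1. With an overall charge of −2 the manganese centre must be in the +4 oxidation state.
Manganese is a group-7 element; Mn(IV) is therefore d³.
In an octahedral field the d³ configuration is t₂g³e_g⁰ (only one arrangement possible), giving 3 unpaired electrons.

3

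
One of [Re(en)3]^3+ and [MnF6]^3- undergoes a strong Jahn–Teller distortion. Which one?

[Re(en)3]^3+: Ligand charges: ethylenediamine is neutral. With an overall charge of +3 the rhenium centre must be in the +3 oxidation state. Group 7 minus oxidation state 3 gives a d⁴ configuration. A 5d ion has a large Δₒ and is invariably low-spin. The d⁴ configuration leaves the e_g set evenly filled (or empty) — no strong Jahn–Teller driving force.
[MnF6]^3-: Summing ligand charges against the −3 overall charge gives an oxidation state of +3 for manganese. Mn sits in group 7, so the d-electron count is 7 − 3 = 4. Fluoride is a weak-field ligand for a first-row metal, so the complex is high-spin. The t₂g³e_g¹ (high-spin) configuration has an unevenly filled e_g set; the Jahn–Teller theorem predicts a tetragonal distortion (typically axial elongation) to lift the degeneracy.

[MnF6]^3-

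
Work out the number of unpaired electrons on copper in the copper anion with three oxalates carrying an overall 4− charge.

1 unpaired electron

Each oxalate is −2; balancing the −4 overall charge requires Cu(II).
Cu sits in group 11, so the d-electron count is 11 − 2 = 9.
Counting donor atoms: 3×oxalate (bidentate) → 6 donors. Coordination number = 6.
In an octahedral field the d⁹ configuration is t₂g⁶e_g³ (only one arrangement possible), giving 1 unpaired electron.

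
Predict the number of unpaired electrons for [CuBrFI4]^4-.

Each bromide is −1; each fluoride is −1; each iodide is −1; balancing the −4 overall charge requires Cu(II).
Group 11 minus oxidation state 2 gives a d⁹ configuration.
In an octahedral field the d⁹ configuration is t₂g⁶e_g³ (only one arrangement possible), giving 1 unpaired electron.

1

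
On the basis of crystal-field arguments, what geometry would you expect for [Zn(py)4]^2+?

tetrahedral

Pyridine is neutral; balancing the +2 overall charge requires Zn(II).
Zn sits in group 12, so the d-electron count is 12 − 2 = 10.
Coordination number: 4.
A d¹⁰ ion has no crystal-field stabilisation preference between square planar and tetrahedral, so four ligands adopt the sterically favoured tetrahedral geometry.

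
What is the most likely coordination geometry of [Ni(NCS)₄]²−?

Each isothiocyanate is −1; balancing the −2 overall charge requires Ni(II).
Nickel is a group-10 element; Ni(II) is therefore d⁸.
With 4 monodentate ligands the coordination number is 4.
Isothiocyanate is a weak-field ligand.
With weak-field ligands the CFSE gain from square planar is small, so a 3d d⁸ ion takes the sterically preferred tetrahedral geometry.

tetrahedral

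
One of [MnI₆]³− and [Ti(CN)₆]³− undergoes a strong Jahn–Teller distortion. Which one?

[MnI₆]³−: Each iodide is −1; balancing the −3 overall charge requires Mn(III). Mn sits in group 7, so the d-electron count is 7 − 3 = 4. Iodide is a weak-field ligand for a first-row metal, so the complex is high-spin. The t₂g³e_g¹ (high-spin) configuration has an unevenly filled e_g set; the Jahn–Teller theorem predicts a tetragonal distortion (typically axial elongation) to lift the degeneracy.
[Ti(CN)₆]³−: Ligand charges: each cyanide is −1. With an overall charge of −3 the titanium centre must be in the +3 oxidation state. Ti sits in group 4, so the d-electron count is 4 − 3 = 1. The d¹ configuration leaves the e_g set evenly filled (or empty) — no strong Jahn–Teller driving force.

[MnI₆]³−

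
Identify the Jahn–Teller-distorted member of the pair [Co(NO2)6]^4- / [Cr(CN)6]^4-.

[Co(NO2)6]^4-

[Co(NO2)6]^4-: Each nitro (N-bound nitrite) is −1; balancing the −4 overall charge requires Co(II). Cobalt is a group-9 element; Co(II) is therefore d⁷. Nitro (N-bound nitrite) is a strong-field ligand (high in the spectrochemical series) for a first-row metal, so the complex is low-spin. The t₂g⁶e_g¹ (low-spin) configuration has an unevenly filled e_g set; the Jahn–Teller theorem predicts a tetragonal distortion (typically axial elongation) to lift the degeneracy.
[Cr(CN)6]^4-: Ligand charges: each cyanide is −1. With an overall charge of −4 the chromium centre must be in the +2 oxidation state. Cr sits in group 6, so the d-electron count is 6 − 2 = 4. Cyanide is a strong-field ligand (high in the spectrochemical series) for a first-row metal, so the complex is low-spin. The d⁴ configuration leaves the e_g set evenly filled (or empty) — no strong Jahn–Teller driving force.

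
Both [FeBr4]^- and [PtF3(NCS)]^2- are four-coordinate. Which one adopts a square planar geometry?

[PtF3(NCS)]^2-

For [FeBr4]^-: Summing ligand charges against the −1 overall charge gives an oxidation state of +3 for iron. Fe sits in group 8, so the d-electron count is 8 − 3 = 5. A high-spin d⁵ ion has zero CFSE in either geometry, so four ligands adopt the sterically favoured tetrahedral geometry. → tetrahedral.
For [PtF3(NCS)]^2-: Summing ligand charges against the −2 overall charge gives an oxidation state of +2 for platinum. Pt sits in group 10, so the d-electron count is 10 − 2 = 8. A 5d d⁸ ion has a large crystal-field splitting; square planar leaves the high-energy d_{x²−y²} orbital empty and maximises CFSE. → square planar.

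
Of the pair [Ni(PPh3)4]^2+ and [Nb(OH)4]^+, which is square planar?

[Ni(PPh3)4]^2+

For [Ni(PPh3)4]^2+: Ligand charges: triphenylphosphine is neutral. With an overall charge of +2 the nickel centre must be in the +2 oxidation state. Group 10 minus oxidation state 2 gives a d⁸ configuration. Triphenylphosphine is a strong-field ligand (high in the spectrochemical series). A 3d d⁸ ion with strong-field ligands gains enough CFSE to favour square planar over tetrahedral. → square planar.
For [Nb(OH)4]^+: Each hydroxide is −1; balancing the +1 overall charge requires Nb(V). Nb sits in group 5, so the d-electron count is 5 − 5 = 0. A d⁰ ion has no crystal-field stabilisation preference between square planar and tetrahedral, so four ligands adopt the sterically favoured tetrahedral geometry. → tetrahedral.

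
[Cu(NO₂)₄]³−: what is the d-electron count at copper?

d¹⁰

Ligand charges: each nitro (N-bound nitrite) is −1. With an overall charge of −3 the copper centre must be in the +1 oxidation state.
Copper is a group-11 element; Cu(I) is therefore d¹⁰.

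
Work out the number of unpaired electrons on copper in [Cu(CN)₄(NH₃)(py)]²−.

Summing ligand charges against the −2 overall charge gives an oxidation state of +2 for copper.
Cu sits in group 11, so the d-electron count is 11 − 2 = 9.
In an octahedral field the d⁹ configuration is t₂g⁶e_g³ (only one arrangement possible), giving 1 unpaired electron.

1 unpaired electron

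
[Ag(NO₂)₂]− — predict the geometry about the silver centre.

linear

Summing ligand charges against the −1 overall charge gives an oxidation state of +1 for silver.
Group 11 minus oxidation state 1 gives a d¹⁰ configuration.
With 2 monodentate ligands the coordination number is 2.
A d¹⁰ ion with only two ligands adopts a linear arrangement (sp hybridisation; no CFSE preference).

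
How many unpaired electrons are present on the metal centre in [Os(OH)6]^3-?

Ligand charges: each hydroxide is −1. With an overall charge of −3 the osmium centre must be in the +3 oxidation state.
Osmium is a group-8 element; Os(III) is therefore d⁵.
The spin state decides the count: a 5d ion has a large Δₒ and is invariably low-spin.
An octahedral low-spin d⁵ ion is t₂g⁵e_g⁰, giving 1 unpaired electron.

1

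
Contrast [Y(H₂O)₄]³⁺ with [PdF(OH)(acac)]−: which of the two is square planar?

[PdF(OH)(acac)]−

For [Y(H₂O)₄]³⁺: Ligand charges: water is neutral. With an overall charge of +3 the yttrium centre must be in the +3 oxidation state. Y sits in group 3, so the d-electron count is 3 − 3 = 0. A d⁰ ion has no crystal-field stabilisation preference between square planar and tetrahedral, so four ligands adopt the sterically favoured tetrahedral geometry. → tetrahedral.
For [PdF(OH)(acac)]−: Ligand charges: each fluoride is −1; each hydroxide is −1; each acetylacetonate is −1. With an overall charge of −1 the palladium centre must be in the +2 oxidation state. Palladium is a group-10 element; Pd(II) is therefore d⁸. A 4d d⁸ ion has a large crystal-field splitting; square planar leaves the high-energy d_{x²−y²} orbital empty and maximises CFSE. → square planar.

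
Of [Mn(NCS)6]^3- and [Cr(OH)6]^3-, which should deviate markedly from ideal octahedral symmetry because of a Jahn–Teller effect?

[Mn(NCS)6]^3-: Ligand charges: each isothiocyanate is −1. With an overall charge of −3 the manganese centre must be in the +3 oxidation state. Manganese is a group-7 element; Mn(III) is therefore d⁴. Isothiocyanate is a weak-field ligand for a first-row metal, so the complex is high-spin. The t₂g³e_g¹ (high-spin) configuration has an unevenly filled e_g set; the Jahn–Teller theorem predicts a tetragonal distortion (typically axial elongation) to lift the degeneracy.
[Cr(OH)6]^3-: Summing ligand charges against the −3 overall charge gives an oxidation state of +3 for chromium. Cr sits in group 6, so the d-electron count is 6 − 3 = 3. The d³ configuration leaves the e_g set evenly filled (or empty) — no strong Jahn–Teller driving force.

[Mn(NCS)6]^3-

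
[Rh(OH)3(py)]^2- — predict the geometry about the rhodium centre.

Each hydroxide is −1; pyridine is neutral; balancing the −2 overall charge requires Rh(I).
Group 9 minus oxidation state 1 gives a d⁸ configuration.
With 4 monodentate ligands the coordination number is 4.
A 4d d⁸ ion has a large crystal-field splitting; square planar leaves the high-energy d_{x²−y²} orbital empty and maximises CFSE.

square planar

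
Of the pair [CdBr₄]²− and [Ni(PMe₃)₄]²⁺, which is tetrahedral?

[CdBr₄]²−

For [CdBr₄]²−: Summing ligand charges against the −2 overall charge gives an oxidation state of +2 for cadmium. Group 12 minus oxidation state 2 gives a d¹⁰ configuration. A d¹⁰ ion has no crystal-field stabilisation preference between square planar and tetrahedral, so four ligands adopt the sterically favoured tetrahedral geometry. → tetrahedral.
For [Ni(PMe₃)₄]²⁺: Trimethylphosphine is neutral; balancing the +2 overall charge requires Ni(II). Nickel is a group-10 element; Ni(II) is therefore d⁸. Trimethylphosphine is a strong-field ligand (high in the spectrochemical series). A 3d d⁸ ion with strong-field ligands gains enough CFSE to favour square planar over tetrahedral. → square planar.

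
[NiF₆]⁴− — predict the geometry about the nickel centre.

Summing ligand charges against the −4 overall charge gives an oxidation state of +2 for nickel.
Ni sits in group 10, so the d-electron count is 10 − 2 = 8.
With 6 monodentate ligands the coordination number is 6.
Six donors around a single metal centre give an octahedral coordination sphere.

octahedral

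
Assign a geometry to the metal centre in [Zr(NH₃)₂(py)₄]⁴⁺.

Ligand charges: ammonia is neutral; pyridine is neutral. With an overall charge of +4 the zirconium centre must be in the +4 oxidation state.
Zr sits in group 4, so the d-electron count is 4 − 4 = 0.
With 6 monodentate ligands the coordination number is 6.
Six donors around a single metal centre give an octahedral coordination sphere.

octahedral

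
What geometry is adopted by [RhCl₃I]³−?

square planar

Summing ligand charges against the −3 overall charge gives an oxidation state of +1 for rhodium.
Group 9 minus oxidation state 1 gives a d⁸ configuration.
With 4 monodentate ligands the coordination number is 4.
A 4d d⁸ ion has a large crystal-field splitting; square planar leaves the high-energy d_{x²−y²} orbital empty and maximises CFSE.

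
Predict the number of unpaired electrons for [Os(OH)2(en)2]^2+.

2 unpaired electrons

Summing ligand charges against the +2 overall charge gives an oxidation state of +4 for osmium.
Os sits in group 8, so the d-electron count is 8 − 4 = 4.
Counting donor atoms: 2×hydroxide (monodentate) → 2 donors; 2×ethylenediamine (bidentate) → 4 donors. Coordination number = 6.
The spin state decides the count: a 5d ion has a large Δₒ and is invariably low-spin.
An octahedral low-spin d⁴ ion is t₂g⁴e_g⁰, giving 2 unpaired electrons.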